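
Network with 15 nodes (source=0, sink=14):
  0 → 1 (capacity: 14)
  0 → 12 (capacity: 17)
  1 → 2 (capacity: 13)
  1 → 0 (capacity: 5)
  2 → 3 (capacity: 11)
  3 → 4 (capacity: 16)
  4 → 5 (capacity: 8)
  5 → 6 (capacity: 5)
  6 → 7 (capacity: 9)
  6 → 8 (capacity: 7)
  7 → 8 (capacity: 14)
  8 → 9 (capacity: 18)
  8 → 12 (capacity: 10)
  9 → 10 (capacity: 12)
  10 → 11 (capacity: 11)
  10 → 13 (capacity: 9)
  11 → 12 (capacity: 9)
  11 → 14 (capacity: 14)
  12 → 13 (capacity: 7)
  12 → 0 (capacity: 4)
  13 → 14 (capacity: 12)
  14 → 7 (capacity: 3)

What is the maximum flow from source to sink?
Maximum flow = 12

Max flow: 12

Flow assignment:
  0 → 1: 5/14
  0 → 12: 7/17
  1 → 2: 5/13
  2 → 3: 5/11
  3 → 4: 5/16
  4 → 5: 5/8
  5 → 6: 5/5
  6 → 8: 5/7
  8 → 9: 5/18
  9 → 10: 5/12
  10 → 11: 5/11
  11 → 14: 5/14
  12 → 13: 7/7
  13 → 14: 7/12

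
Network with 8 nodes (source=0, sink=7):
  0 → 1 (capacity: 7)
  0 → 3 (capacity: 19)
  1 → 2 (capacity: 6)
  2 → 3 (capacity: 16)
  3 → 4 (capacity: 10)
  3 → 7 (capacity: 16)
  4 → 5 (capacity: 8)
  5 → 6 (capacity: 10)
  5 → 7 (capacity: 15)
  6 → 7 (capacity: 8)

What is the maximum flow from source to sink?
Maximum flow = 24

Max flow: 24

Flow assignment:
  0 → 1: 6/7
  0 → 3: 18/19
  1 → 2: 6/6
  2 → 3: 6/16
  3 → 4: 8/10
  3 → 7: 16/16
  4 → 5: 8/8
  5 → 7: 8/15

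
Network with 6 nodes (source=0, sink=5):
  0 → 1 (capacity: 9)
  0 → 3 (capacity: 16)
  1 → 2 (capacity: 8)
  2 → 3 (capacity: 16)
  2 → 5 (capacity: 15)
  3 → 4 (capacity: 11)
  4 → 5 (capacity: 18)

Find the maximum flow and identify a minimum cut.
Max flow = 19, Min cut edges: (1,2), (3,4)

Maximum flow: 19
Minimum cut: (1,2), (3,4)
Partition: S = [0, 1, 3], T = [2, 4, 5]

Max-flow min-cut theorem verified: both equal 19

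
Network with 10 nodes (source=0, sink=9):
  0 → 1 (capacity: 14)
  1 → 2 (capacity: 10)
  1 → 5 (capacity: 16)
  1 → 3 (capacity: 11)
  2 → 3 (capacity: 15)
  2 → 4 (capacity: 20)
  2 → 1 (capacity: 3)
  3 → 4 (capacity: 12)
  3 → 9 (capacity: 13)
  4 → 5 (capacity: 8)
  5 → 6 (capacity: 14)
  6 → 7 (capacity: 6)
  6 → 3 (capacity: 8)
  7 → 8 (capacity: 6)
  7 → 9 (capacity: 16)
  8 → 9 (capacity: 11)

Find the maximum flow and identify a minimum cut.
Max flow = 14, Min cut edges: (0,1)

Maximum flow: 14
Minimum cut: (0,1)
Partition: S = [0], T = [1, 2, 3, 4, 5, 6, 7, 8, 9]

Max-flow min-cut theorem verified: both equal 14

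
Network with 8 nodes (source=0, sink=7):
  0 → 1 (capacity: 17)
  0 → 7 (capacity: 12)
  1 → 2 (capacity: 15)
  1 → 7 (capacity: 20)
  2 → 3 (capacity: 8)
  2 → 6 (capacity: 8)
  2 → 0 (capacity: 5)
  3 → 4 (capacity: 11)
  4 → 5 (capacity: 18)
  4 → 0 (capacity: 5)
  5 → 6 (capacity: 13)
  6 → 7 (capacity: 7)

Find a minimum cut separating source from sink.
Min cut value = 29, edges: (0,1), (0,7)

Min cut value: 29
Partition: S = [0], T = [1, 2, 3, 4, 5, 6, 7]
Cut edges: (0,1), (0,7)

By max-flow min-cut theorem, max flow = min cut = 29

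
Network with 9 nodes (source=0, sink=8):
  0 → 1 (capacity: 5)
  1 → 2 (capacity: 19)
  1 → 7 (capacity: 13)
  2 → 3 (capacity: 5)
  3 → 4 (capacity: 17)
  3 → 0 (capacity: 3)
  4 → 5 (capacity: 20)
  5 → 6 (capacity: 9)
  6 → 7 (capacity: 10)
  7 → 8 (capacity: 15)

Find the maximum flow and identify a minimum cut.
Max flow = 5, Min cut edges: (0,1)

Maximum flow: 5
Minimum cut: (0,1)
Partition: S = [0], T = [1, 2, 3, 4, 5, 6, 7, 8]

Max-flow min-cut theorem verified: both equal 5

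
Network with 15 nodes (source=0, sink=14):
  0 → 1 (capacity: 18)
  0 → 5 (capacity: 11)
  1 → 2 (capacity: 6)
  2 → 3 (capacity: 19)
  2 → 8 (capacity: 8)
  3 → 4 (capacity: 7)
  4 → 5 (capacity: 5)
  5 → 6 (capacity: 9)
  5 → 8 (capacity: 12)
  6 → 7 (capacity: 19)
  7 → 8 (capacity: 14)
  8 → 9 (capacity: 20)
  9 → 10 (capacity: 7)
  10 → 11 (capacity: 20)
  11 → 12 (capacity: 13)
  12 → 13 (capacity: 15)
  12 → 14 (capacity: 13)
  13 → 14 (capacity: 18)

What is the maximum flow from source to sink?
Maximum flow = 7

Max flow: 7

Flow assignment:
  0 → 1: 6/18
  0 → 5: 1/11
  1 → 2: 6/6
  2 → 8: 6/8
  5 → 8: 1/12
  8 → 9: 7/20
  9 → 10: 7/7
  10 → 11: 7/20
  11 → 12: 7/13
  12 → 14: 7/13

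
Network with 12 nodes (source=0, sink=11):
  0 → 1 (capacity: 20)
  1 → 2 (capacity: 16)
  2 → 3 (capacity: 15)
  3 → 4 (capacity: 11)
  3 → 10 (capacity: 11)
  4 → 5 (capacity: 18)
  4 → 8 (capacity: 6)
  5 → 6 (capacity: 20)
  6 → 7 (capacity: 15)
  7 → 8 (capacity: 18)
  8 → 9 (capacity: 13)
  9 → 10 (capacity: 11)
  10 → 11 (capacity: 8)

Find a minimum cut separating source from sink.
Min cut value = 8, edges: (10,11)

Min cut value: 8
Partition: S = [0, 1, 2, 3, 4, 5, 6, 7, 8, 9, 10], T = [11]
Cut edges: (10,11)

By max-flow min-cut theorem, max flow = min cut = 8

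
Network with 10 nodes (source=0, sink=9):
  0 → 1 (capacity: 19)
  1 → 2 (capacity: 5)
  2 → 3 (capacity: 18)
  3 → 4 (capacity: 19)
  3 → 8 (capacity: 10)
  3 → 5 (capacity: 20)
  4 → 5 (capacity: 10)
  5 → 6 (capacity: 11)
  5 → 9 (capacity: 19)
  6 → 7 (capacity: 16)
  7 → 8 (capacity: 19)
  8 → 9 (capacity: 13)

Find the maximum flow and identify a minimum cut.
Max flow = 5, Min cut edges: (1,2)

Maximum flow: 5
Minimum cut: (1,2)
Partition: S = [0, 1], T = [2, 3, 4, 5, 6, 7, 8, 9]

Max-flow min-cut theorem verified: both equal 5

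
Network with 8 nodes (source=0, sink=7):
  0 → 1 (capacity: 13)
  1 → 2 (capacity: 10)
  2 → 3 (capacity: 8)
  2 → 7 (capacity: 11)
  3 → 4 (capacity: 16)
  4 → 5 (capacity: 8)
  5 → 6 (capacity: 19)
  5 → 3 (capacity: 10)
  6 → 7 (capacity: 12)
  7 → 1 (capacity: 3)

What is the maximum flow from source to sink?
Maximum flow = 10

Max flow: 10

Flow assignment:
  0 → 1: 10/13
  1 → 2: 10/10
  2 → 7: 10/11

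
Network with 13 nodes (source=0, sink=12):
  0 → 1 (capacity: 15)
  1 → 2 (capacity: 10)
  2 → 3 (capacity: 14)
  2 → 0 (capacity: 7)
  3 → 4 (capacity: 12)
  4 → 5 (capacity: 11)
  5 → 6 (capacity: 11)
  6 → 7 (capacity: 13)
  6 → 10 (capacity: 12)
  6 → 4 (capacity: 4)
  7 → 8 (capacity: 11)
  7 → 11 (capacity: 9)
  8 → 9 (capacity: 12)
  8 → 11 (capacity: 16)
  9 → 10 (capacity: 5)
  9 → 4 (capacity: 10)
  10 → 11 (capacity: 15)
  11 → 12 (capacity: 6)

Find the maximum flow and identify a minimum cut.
Max flow = 6, Min cut edges: (11,12)

Maximum flow: 6
Minimum cut: (11,12)
Partition: S = [0, 1, 2, 3, 4, 5, 6, 7, 8, 9, 10, 11], T = [12]

Max-flow min-cut theorem verified: both equal 6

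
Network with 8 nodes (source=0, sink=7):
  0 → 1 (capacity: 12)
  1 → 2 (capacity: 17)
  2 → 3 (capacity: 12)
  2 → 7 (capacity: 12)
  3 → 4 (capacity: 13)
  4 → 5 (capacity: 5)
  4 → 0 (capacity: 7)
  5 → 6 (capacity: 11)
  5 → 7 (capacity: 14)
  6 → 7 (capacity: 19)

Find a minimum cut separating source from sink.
Min cut value = 12, edges: (0,1)

Min cut value: 12
Partition: S = [0], T = [1, 2, 3, 4, 5, 6, 7]
Cut edges: (0,1)

By max-flow min-cut theorem, max flow = min cut = 12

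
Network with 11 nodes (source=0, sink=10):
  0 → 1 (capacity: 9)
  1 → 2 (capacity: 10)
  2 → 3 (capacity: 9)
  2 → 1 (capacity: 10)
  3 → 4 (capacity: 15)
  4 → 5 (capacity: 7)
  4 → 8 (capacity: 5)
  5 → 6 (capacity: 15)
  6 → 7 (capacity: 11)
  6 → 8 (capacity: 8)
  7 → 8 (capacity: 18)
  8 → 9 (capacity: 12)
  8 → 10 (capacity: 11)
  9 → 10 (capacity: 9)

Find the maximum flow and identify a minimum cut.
Max flow = 9, Min cut edges: (2,3)

Maximum flow: 9
Minimum cut: (2,3)
Partition: S = [0, 1, 2], T = [3, 4, 5, 6, 7, 8, 9, 10]

Max-flow min-cut theorem verified: both equal 9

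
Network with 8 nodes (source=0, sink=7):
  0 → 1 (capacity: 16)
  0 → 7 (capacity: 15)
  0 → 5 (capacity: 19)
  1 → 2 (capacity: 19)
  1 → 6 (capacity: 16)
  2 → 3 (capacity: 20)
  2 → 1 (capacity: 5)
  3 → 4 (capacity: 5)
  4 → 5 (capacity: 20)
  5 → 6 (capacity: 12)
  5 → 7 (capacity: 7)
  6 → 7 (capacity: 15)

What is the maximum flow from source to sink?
Maximum flow = 37

Max flow: 37

Flow assignment:
  0 → 1: 3/16
  0 → 7: 15/15
  0 → 5: 19/19
  1 → 6: 3/16
  5 → 6: 12/12
  5 → 7: 7/7
  6 → 7: 15/15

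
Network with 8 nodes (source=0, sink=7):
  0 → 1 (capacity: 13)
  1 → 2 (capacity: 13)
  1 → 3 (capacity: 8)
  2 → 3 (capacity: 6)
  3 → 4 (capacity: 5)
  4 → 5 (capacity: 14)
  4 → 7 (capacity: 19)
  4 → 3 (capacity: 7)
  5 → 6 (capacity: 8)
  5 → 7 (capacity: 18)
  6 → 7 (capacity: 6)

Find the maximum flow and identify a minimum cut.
Max flow = 5, Min cut edges: (3,4)

Maximum flow: 5
Minimum cut: (3,4)
Partition: S = [0, 1, 2, 3], T = [4, 5, 6, 7]

Max-flow min-cut theorem verified: both equal 5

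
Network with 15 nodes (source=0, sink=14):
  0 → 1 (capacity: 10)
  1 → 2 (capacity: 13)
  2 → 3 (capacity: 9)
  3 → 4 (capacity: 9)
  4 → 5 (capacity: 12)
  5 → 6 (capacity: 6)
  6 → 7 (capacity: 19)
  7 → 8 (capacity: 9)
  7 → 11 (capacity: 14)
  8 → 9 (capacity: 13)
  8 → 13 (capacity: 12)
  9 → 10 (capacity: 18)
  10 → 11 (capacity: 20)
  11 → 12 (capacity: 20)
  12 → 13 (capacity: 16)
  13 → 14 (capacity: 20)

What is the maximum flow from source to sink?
Maximum flow = 6

Max flow: 6

Flow assignment:
  0 → 1: 6/10
  1 → 2: 6/13
  2 → 3: 6/9
  3 → 4: 6/9
  4 → 5: 6/12
  5 → 6: 6/6
  6 → 7: 6/19
  7 → 8: 6/9
  8 → 13: 6/12
  13 → 14: 6/20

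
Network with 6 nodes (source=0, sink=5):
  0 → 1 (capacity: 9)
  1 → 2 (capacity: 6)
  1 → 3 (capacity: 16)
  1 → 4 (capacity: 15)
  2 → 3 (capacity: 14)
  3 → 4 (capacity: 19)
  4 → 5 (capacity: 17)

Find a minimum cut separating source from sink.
Min cut value = 9, edges: (0,1)

Min cut value: 9
Partition: S = [0], T = [1, 2, 3, 4, 5]
Cut edges: (0,1)

By max-flow min-cut theorem, max flow = min cut = 9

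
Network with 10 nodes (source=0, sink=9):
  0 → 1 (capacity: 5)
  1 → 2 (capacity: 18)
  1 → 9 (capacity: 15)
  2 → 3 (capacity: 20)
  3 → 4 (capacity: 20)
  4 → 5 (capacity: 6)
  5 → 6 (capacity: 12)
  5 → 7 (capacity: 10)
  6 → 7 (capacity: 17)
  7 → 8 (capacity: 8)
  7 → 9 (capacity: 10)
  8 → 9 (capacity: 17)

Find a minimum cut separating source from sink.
Min cut value = 5, edges: (0,1)

Min cut value: 5
Partition: S = [0], T = [1, 2, 3, 4, 5, 6, 7, 8, 9]
Cut edges: (0,1)

By max-flow min-cut theorem, max flow = min cut = 5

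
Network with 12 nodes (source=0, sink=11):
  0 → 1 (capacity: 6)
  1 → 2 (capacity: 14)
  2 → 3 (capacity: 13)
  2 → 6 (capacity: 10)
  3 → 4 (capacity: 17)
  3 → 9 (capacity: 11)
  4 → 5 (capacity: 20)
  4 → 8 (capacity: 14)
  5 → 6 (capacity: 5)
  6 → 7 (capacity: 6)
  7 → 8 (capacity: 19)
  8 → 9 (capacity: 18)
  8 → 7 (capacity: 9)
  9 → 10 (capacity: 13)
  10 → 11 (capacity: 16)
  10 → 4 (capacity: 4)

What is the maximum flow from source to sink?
Maximum flow = 6

Max flow: 6

Flow assignment:
  0 → 1: 6/6
  1 → 2: 6/14
  2 → 3: 6/13
  3 → 9: 6/11
  9 → 10: 6/13
  10 → 11: 6/16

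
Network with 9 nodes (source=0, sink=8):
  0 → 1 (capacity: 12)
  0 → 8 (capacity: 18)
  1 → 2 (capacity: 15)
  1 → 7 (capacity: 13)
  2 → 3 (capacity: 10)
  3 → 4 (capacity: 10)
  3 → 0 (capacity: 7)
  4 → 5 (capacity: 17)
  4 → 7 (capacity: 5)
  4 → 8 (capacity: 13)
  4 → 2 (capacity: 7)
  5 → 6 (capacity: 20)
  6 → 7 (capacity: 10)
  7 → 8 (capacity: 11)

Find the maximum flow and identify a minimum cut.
Max flow = 30, Min cut edges: (0,1), (0,8)

Maximum flow: 30
Minimum cut: (0,1), (0,8)
Partition: S = [0], T = [1, 2, 3, 4, 5, 6, 7, 8]

Max-flow min-cut theorem verified: both equal 30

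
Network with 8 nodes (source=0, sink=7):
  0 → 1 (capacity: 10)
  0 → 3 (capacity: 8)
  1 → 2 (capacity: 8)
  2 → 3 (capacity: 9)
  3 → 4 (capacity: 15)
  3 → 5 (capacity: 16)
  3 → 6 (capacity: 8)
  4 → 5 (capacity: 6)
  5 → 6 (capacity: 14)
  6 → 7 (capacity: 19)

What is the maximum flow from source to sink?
Maximum flow = 16

Max flow: 16

Flow assignment:
  0 → 1: 8/10
  0 → 3: 8/8
  1 → 2: 8/8
  2 → 3: 8/9
  3 → 5: 8/16
  3 → 6: 8/8
  5 → 6: 8/14
  6 → 7: 16/19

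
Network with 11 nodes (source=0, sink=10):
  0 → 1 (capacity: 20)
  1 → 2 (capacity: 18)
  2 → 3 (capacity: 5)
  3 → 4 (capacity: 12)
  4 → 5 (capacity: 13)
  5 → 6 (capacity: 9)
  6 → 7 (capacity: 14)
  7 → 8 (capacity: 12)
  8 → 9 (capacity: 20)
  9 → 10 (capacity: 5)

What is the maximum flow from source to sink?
Maximum flow = 5

Max flow: 5

Flow assignment:
  0 → 1: 5/20
  1 → 2: 5/18
  2 → 3: 5/5
  3 → 4: 5/12
  4 → 5: 5/13
  5 → 6: 5/9
  6 → 7: 5/14
  7 → 8: 5/12
  8 → 9: 5/20
  9 → 10: 5/5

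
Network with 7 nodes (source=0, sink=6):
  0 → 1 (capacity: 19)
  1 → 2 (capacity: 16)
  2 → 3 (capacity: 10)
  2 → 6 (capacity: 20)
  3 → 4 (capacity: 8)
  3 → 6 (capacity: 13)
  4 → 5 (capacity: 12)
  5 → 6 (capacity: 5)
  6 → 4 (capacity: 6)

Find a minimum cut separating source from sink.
Min cut value = 16, edges: (1,2)

Min cut value: 16
Partition: S = [0, 1], T = [2, 3, 4, 5, 6]
Cut edges: (1,2)

By max-flow min-cut theorem, max flow = min cut = 16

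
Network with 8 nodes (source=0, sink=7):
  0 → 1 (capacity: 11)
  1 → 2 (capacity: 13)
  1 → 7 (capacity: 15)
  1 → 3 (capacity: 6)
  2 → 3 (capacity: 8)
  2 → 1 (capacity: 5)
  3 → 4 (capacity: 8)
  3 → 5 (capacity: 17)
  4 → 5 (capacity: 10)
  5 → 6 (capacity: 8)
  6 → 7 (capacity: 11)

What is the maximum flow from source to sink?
Maximum flow = 11

Max flow: 11

Flow assignment:
  0 → 1: 11/11
  1 → 7: 11/15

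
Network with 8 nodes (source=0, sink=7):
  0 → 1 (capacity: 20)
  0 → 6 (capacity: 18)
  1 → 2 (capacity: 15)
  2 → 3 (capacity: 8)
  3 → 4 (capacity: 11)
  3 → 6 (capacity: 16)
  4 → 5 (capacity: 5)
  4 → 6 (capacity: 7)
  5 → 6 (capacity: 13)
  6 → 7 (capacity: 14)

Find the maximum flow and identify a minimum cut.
Max flow = 14, Min cut edges: (6,7)

Maximum flow: 14
Minimum cut: (6,7)
Partition: S = [0, 1, 2, 3, 4, 5, 6], T = [7]

Max-flow min-cut theorem verified: both equal 14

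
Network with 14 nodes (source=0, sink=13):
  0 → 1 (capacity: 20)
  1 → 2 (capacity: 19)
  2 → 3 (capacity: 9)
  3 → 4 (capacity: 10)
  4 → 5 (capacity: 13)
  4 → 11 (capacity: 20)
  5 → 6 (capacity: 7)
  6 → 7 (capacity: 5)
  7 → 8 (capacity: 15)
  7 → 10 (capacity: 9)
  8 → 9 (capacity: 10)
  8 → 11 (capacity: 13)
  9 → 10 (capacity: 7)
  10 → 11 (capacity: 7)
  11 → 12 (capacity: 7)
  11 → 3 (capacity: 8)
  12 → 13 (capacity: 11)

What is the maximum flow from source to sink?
Maximum flow = 7

Max flow: 7

Flow assignment:
  0 → 1: 7/20
  1 → 2: 7/19
  2 → 3: 7/9
  3 → 4: 7/10
  4 → 11: 7/20
  11 → 12: 7/7
  12 → 13: 7/11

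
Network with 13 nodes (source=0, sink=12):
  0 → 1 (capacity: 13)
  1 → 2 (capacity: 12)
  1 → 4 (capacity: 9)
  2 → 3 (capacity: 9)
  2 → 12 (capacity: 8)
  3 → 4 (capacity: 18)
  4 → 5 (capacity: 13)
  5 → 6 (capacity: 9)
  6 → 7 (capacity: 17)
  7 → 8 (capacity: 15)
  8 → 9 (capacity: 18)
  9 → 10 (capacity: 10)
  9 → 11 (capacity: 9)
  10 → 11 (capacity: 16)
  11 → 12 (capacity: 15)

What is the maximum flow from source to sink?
Maximum flow = 13

Max flow: 13

Flow assignment:
  0 → 1: 13/13
  1 → 2: 8/12
  1 → 4: 5/9
  2 → 12: 8/8
  4 → 5: 5/13
  5 → 6: 5/9
  6 → 7: 5/17
  7 → 8: 5/15
  8 → 9: 5/18
  9 → 11: 5/9
  11 → 12: 5/15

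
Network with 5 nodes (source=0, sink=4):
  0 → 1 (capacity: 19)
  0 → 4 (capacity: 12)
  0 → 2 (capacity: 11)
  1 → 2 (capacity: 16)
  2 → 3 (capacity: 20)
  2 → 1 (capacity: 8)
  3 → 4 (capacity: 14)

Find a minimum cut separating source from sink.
Min cut value = 26, edges: (0,4), (3,4)

Min cut value: 26
Partition: S = [0, 1, 2, 3], T = [4]
Cut edges: (0,4), (3,4)

By max-flow min-cut theorem, max flow = min cut = 26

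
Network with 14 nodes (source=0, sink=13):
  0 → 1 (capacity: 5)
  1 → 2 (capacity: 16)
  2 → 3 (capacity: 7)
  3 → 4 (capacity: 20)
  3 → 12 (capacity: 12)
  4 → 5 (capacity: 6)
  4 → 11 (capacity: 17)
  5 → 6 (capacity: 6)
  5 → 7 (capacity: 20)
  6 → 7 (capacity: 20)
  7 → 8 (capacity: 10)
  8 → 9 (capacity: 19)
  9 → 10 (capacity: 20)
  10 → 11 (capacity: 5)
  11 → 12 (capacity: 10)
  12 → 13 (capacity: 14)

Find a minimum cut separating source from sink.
Min cut value = 5, edges: (0,1)

Min cut value: 5
Partition: S = [0], T = [1, 2, 3, 4, 5, 6, 7, 8, 9, 10, 11, 12, 13]
Cut edges: (0,1)

By max-flow min-cut theorem, max flow = min cut = 5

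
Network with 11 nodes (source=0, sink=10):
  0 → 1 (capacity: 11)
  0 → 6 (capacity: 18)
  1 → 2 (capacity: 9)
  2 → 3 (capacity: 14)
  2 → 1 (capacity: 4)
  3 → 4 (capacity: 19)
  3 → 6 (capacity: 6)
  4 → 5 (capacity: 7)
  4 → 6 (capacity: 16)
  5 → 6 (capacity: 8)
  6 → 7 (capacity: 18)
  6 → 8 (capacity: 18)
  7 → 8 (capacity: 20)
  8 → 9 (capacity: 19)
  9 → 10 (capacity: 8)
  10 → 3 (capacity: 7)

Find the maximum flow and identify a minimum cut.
Max flow = 8, Min cut edges: (9,10)

Maximum flow: 8
Minimum cut: (9,10)
Partition: S = [0, 1, 2, 3, 4, 5, 6, 7, 8, 9], T = [10]

Max-flow min-cut theorem verified: both equal 8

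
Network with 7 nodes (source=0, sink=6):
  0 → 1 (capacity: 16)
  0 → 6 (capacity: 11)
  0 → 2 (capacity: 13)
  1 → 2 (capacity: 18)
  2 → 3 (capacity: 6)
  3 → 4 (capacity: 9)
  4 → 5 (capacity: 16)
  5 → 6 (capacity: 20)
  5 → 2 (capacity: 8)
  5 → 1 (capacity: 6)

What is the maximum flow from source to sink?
Maximum flow = 17

Max flow: 17

Flow assignment:
  0 → 1: 6/16
  0 → 6: 11/11
  1 → 2: 6/18
  2 → 3: 6/6
  3 → 4: 6/9
  4 → 5: 6/16
  5 → 6: 6/20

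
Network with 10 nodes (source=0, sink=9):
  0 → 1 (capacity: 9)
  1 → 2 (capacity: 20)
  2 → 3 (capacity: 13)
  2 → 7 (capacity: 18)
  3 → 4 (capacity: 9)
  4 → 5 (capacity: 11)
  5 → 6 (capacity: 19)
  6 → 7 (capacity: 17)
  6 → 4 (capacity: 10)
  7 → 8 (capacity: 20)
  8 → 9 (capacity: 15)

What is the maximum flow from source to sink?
Maximum flow = 9

Max flow: 9

Flow assignment:
  0 → 1: 9/9
  1 → 2: 9/20
  2 → 7: 9/18
  7 → 8: 9/20
  8 → 9: 9/15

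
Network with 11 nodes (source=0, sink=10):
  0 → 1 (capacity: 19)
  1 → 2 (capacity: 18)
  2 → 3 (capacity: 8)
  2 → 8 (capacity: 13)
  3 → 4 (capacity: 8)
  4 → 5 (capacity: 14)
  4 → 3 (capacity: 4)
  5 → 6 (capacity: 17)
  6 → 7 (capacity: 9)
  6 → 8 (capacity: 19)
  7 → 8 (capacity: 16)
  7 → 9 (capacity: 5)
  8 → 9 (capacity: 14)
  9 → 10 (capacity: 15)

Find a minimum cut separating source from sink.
Min cut value = 15, edges: (9,10)

Min cut value: 15
Partition: S = [0, 1, 2, 3, 4, 5, 6, 7, 8, 9], T = [10]
Cut edges: (9,10)

By max-flow min-cut theorem, max flow = min cut = 15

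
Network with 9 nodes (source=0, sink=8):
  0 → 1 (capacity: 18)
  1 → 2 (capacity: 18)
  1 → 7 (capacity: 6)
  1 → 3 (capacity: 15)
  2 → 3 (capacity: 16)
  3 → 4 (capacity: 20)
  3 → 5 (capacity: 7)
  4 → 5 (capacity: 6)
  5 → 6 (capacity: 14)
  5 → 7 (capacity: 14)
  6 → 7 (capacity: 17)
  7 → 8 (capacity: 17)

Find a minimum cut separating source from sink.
Min cut value = 17, edges: (7,8)

Min cut value: 17
Partition: S = [0, 1, 2, 3, 4, 5, 6, 7], T = [8]
Cut edges: (7,8)

By max-flow min-cut theorem, max flow = min cut = 17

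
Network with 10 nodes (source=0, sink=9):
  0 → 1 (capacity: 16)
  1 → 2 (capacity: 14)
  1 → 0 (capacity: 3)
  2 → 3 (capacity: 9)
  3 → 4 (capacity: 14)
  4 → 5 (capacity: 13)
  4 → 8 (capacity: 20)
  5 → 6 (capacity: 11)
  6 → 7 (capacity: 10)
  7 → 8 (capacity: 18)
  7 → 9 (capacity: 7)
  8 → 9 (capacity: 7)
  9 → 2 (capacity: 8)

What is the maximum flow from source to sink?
Maximum flow = 9

Max flow: 9

Flow assignment:
  0 → 1: 9/16
  1 → 2: 9/14
  2 → 3: 9/9
  3 → 4: 9/14
  4 → 5: 2/13
  4 → 8: 7/20
  5 → 6: 2/11
  6 → 7: 2/10
  7 → 9: 2/7
  8 → 9: 7/7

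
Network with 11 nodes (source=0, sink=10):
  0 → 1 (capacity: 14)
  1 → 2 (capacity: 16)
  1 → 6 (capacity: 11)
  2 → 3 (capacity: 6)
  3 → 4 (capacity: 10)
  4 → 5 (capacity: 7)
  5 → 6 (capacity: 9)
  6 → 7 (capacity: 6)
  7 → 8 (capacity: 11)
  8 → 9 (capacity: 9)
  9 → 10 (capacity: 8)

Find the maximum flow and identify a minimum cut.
Max flow = 6, Min cut edges: (6,7)

Maximum flow: 6
Minimum cut: (6,7)
Partition: S = [0, 1, 2, 3, 4, 5, 6], T = [7, 8, 9, 10]

Max-flow min-cut theorem verified: both equal 6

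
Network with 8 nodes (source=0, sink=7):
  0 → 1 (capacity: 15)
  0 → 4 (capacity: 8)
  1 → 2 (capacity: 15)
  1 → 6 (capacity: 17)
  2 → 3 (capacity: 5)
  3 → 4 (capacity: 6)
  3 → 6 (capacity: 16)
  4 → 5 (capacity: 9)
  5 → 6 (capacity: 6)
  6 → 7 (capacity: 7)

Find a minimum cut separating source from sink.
Min cut value = 7, edges: (6,7)

Min cut value: 7
Partition: S = [0, 1, 2, 3, 4, 5, 6], T = [7]
Cut edges: (6,7)

By max-flow min-cut theorem, max flow = min cut = 7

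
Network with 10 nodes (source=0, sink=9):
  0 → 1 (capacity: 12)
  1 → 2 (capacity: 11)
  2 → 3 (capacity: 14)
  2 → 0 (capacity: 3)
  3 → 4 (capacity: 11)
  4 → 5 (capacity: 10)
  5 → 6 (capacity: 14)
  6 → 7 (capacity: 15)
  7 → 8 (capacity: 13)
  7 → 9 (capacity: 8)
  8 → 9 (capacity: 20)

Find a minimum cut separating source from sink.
Min cut value = 10, edges: (4,5)

Min cut value: 10
Partition: S = [0, 1, 2, 3, 4], T = [5, 6, 7, 8, 9]
Cut edges: (4,5)

By max-flow min-cut theorem, max flow = min cut = 10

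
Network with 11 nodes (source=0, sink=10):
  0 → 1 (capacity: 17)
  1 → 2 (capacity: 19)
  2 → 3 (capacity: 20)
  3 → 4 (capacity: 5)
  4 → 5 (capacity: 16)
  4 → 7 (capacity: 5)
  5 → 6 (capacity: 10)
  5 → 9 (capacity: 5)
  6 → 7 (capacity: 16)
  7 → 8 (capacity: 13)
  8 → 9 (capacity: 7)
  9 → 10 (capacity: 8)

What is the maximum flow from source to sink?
Maximum flow = 5

Max flow: 5

Flow assignment:
  0 → 1: 5/17
  1 → 2: 5/19
  2 → 3: 5/20
  3 → 4: 5/5
  4 → 5: 5/16
  5 → 9: 5/5
  9 → 10: 5/8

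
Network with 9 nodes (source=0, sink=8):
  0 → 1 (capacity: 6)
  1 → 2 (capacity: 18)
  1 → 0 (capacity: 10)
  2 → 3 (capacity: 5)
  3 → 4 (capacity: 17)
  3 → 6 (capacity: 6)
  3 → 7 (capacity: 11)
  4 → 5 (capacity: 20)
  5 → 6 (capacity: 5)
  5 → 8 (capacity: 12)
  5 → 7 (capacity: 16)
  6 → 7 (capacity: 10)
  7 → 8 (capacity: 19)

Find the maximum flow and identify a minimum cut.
Max flow = 5, Min cut edges: (2,3)

Maximum flow: 5
Minimum cut: (2,3)
Partition: S = [0, 1, 2], T = [3, 4, 5, 6, 7, 8]

Max-flow min-cut theorem verified: both equal 5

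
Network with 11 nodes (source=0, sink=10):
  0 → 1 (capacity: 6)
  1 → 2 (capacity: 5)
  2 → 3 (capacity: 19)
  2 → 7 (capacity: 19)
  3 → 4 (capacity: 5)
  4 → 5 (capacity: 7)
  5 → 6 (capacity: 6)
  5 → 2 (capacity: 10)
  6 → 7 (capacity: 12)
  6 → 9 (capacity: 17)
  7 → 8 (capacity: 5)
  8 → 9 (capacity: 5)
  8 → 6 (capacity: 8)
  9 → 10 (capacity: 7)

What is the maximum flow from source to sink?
Maximum flow = 5

Max flow: 5

Flow assignment:
  0 → 1: 5/6
  1 → 2: 5/5
  2 → 7: 5/19
  7 → 8: 5/5
  8 → 9: 5/5
  9 → 10: 5/7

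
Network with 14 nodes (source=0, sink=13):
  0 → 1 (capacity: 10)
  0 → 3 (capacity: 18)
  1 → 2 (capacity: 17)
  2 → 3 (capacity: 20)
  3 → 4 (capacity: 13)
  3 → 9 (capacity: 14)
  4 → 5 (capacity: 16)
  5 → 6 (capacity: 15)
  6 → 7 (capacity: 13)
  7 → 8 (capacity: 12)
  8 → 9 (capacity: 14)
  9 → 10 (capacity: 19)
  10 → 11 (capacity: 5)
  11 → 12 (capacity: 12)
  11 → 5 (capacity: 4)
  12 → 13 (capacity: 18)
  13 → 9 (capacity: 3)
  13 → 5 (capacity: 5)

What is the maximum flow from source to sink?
Maximum flow = 5

Max flow: 5

Flow assignment:
  0 → 1: 5/10
  1 → 2: 5/17
  2 → 3: 5/20
  3 → 4: 5/13
  4 → 5: 5/16
  5 → 6: 5/15
  6 → 7: 5/13
  7 → 8: 5/12
  8 → 9: 5/14
  9 → 10: 5/19
  10 → 11: 5/5
  11 → 12: 5/12
  12 → 13: 5/18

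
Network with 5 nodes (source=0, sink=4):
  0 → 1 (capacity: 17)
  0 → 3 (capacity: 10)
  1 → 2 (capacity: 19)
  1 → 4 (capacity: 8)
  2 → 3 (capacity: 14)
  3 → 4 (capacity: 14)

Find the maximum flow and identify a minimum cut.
Max flow = 22, Min cut edges: (1,4), (3,4)

Maximum flow: 22
Minimum cut: (1,4), (3,4)
Partition: S = [0, 1, 2, 3], T = [4]

Max-flow min-cut theorem verified: both equal 22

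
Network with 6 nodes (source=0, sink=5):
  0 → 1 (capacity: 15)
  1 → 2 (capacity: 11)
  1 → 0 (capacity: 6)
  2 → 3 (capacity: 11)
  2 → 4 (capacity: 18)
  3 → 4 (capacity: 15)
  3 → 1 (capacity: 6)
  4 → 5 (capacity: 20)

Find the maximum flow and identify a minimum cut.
Max flow = 11, Min cut edges: (1,2)

Maximum flow: 11
Minimum cut: (1,2)
Partition: S = [0, 1], T = [2, 3, 4, 5]

Max-flow min-cut theorem verified: both equal 11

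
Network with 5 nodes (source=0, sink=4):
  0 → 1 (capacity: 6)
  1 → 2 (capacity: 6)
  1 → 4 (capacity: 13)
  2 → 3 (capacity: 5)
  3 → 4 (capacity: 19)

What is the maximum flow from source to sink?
Maximum flow = 6

Max flow: 6

Flow assignment:
  0 → 1: 6/6
  1 → 4: 6/13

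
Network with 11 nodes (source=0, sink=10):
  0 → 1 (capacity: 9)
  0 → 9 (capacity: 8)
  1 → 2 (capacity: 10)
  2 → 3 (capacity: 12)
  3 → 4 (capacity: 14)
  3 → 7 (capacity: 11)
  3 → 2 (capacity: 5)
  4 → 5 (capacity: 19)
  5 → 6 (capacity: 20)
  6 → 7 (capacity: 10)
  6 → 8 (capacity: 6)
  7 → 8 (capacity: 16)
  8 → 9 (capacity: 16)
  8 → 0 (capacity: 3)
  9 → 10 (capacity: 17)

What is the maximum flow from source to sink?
Maximum flow = 17

Max flow: 17

Flow assignment:
  0 → 1: 9/9
  0 → 9: 8/8
  1 → 2: 9/10
  2 → 3: 9/12
  3 → 7: 9/11
  7 → 8: 9/16
  8 → 9: 9/16
  9 → 10: 17/17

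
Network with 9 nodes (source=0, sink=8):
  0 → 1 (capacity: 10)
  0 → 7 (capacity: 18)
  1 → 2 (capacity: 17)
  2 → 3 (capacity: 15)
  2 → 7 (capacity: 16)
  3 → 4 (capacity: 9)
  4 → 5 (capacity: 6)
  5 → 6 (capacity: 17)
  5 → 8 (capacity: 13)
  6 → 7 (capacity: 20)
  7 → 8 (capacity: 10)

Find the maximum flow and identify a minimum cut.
Max flow = 16, Min cut edges: (4,5), (7,8)

Maximum flow: 16
Minimum cut: (4,5), (7,8)
Partition: S = [0, 1, 2, 3, 4, 6, 7], T = [5, 8]

Max-flow min-cut theorem verified: both equal 16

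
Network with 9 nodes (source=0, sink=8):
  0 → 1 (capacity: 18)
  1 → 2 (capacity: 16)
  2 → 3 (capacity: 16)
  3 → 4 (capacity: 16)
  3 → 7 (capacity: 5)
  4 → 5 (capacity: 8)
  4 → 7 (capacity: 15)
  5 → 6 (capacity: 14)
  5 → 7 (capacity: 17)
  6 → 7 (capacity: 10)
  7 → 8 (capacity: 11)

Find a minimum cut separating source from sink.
Min cut value = 11, edges: (7,8)

Min cut value: 11
Partition: S = [0, 1, 2, 3, 4, 5, 6, 7], T = [8]
Cut edges: (7,8)

By max-flow min-cut theorem, max flow = min cut = 11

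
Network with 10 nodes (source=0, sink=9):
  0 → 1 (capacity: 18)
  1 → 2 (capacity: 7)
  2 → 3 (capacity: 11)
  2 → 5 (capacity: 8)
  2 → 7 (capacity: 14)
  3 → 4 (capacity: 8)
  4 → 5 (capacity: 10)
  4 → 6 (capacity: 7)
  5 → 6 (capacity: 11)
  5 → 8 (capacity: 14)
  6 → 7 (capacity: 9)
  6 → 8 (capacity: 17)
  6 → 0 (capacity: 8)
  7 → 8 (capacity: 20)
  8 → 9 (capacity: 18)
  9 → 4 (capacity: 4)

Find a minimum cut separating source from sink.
Min cut value = 7, edges: (1,2)

Min cut value: 7
Partition: S = [0, 1], T = [2, 3, 4, 5, 6, 7, 8, 9]
Cut edges: (1,2)

By max-flow min-cut theorem, max flow = min cut = 7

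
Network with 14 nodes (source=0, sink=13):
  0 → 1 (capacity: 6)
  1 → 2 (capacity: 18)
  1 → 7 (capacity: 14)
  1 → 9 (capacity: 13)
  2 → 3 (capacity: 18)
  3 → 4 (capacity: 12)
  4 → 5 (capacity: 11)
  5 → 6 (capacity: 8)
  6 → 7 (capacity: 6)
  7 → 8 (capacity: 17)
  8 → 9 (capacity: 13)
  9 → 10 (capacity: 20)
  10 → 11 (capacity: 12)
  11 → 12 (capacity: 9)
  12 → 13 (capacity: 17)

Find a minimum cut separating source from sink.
Min cut value = 6, edges: (0,1)

Min cut value: 6
Partition: S = [0], T = [1, 2, 3, 4, 5, 6, 7, 8, 9, 10, 11, 12, 13]
Cut edges: (0,1)

By max-flow min-cut theorem, max flow = min cut = 6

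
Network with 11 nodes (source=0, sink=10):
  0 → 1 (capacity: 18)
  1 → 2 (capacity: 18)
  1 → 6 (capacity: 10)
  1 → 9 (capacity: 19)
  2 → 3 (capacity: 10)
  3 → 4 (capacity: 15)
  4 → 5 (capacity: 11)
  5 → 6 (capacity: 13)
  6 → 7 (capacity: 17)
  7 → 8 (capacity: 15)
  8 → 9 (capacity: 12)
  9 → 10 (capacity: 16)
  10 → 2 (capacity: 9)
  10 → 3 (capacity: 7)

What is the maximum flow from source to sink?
Maximum flow = 16

Max flow: 16

Flow assignment:
  0 → 1: 16/18
  1 → 9: 16/19
  9 → 10: 16/16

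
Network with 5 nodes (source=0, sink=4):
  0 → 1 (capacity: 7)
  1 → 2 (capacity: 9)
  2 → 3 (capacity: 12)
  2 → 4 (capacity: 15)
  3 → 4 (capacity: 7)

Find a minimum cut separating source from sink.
Min cut value = 7, edges: (0,1)

Min cut value: 7
Partition: S = [0], T = [1, 2, 3, 4]
Cut edges: (0,1)

By max-flow min-cut theorem, max flow = min cut = 7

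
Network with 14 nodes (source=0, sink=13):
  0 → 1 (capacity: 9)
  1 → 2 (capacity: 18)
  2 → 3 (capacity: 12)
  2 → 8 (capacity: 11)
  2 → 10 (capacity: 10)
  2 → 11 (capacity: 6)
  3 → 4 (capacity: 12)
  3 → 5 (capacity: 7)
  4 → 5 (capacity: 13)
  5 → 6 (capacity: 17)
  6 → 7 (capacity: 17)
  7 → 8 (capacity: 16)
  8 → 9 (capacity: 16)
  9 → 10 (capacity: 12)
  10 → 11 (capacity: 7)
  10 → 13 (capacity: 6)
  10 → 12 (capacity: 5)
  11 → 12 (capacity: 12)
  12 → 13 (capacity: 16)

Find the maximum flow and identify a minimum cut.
Max flow = 9, Min cut edges: (0,1)

Maximum flow: 9
Minimum cut: (0,1)
Partition: S = [0], T = [1, 2, 3, 4, 5, 6, 7, 8, 9, 10, 11, 12, 13]

Max-flow min-cut theorem verified: both equal 9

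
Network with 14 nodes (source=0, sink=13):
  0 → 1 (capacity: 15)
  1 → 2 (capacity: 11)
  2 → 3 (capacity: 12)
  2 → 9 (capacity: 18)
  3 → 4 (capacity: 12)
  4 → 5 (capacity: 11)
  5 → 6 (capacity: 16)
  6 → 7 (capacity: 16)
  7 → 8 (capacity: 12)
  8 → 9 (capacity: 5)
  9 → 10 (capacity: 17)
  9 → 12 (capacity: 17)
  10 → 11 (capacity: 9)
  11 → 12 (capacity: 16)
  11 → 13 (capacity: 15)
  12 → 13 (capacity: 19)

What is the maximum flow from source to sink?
Maximum flow = 11

Max flow: 11

Flow assignment:
  0 → 1: 11/15
  1 → 2: 11/11
  2 → 9: 11/18
  9 → 12: 11/17
  12 → 13: 11/19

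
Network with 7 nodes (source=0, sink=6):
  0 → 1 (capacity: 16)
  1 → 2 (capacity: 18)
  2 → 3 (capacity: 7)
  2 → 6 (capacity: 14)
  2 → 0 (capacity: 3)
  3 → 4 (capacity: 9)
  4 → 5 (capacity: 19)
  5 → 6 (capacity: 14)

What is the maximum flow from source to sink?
Maximum flow = 16

Max flow: 16

Flow assignment:
  0 → 1: 16/16
  1 → 2: 16/18
  2 → 3: 2/7
  2 → 6: 14/14
  3 → 4: 2/9
  4 → 5: 2/19
  5 → 6: 2/14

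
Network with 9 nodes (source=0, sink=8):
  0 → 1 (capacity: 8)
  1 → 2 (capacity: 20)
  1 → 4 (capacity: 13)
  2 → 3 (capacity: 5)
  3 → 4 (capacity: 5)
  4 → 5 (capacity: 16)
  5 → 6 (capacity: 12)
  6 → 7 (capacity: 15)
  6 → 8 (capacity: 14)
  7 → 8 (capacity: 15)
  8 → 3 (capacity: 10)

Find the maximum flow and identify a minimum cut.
Max flow = 8, Min cut edges: (0,1)

Maximum flow: 8
Minimum cut: (0,1)
Partition: S = [0], T = [1, 2, 3, 4, 5, 6, 7, 8]

Max-flow min-cut theorem verified: both equal 8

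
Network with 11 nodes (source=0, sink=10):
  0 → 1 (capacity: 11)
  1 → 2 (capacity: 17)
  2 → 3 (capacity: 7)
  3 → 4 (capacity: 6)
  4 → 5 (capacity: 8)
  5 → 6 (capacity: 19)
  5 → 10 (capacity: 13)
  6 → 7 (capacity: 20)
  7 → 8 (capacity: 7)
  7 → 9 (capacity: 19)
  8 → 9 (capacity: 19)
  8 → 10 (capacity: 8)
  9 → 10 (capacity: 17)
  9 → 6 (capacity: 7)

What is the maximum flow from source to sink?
Maximum flow = 6

Max flow: 6

Flow assignment:
  0 → 1: 6/11
  1 → 2: 6/17
  2 → 3: 6/7
  3 → 4: 6/6
  4 → 5: 6/8
  5 → 10: 6/13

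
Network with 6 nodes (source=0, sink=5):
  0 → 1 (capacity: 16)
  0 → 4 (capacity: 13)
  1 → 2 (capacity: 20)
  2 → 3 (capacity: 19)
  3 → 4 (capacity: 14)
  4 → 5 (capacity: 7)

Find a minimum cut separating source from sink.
Min cut value = 7, edges: (4,5)

Min cut value: 7
Partition: S = [0, 1, 2, 3, 4], T = [5]
Cut edges: (4,5)

By max-flow min-cut theorem, max flow = min cut = 7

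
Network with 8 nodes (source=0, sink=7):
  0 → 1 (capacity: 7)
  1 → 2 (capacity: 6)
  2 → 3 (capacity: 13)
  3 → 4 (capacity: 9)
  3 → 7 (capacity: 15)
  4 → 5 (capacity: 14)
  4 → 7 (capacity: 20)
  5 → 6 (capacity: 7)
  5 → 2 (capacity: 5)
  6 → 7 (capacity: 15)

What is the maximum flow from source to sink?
Maximum flow = 6

Max flow: 6

Flow assignment:
  0 → 1: 6/7
  1 → 2: 6/6
  2 → 3: 6/13
  3 → 7: 6/15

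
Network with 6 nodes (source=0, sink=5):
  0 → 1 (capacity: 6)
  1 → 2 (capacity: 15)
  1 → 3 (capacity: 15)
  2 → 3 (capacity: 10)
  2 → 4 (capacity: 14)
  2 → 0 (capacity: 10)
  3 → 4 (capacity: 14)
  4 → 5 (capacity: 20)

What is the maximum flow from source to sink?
Maximum flow = 6

Max flow: 6

Flow assignment:
  0 → 1: 6/6
  1 → 2: 6/15
  2 → 4: 6/14
  4 → 5: 6/20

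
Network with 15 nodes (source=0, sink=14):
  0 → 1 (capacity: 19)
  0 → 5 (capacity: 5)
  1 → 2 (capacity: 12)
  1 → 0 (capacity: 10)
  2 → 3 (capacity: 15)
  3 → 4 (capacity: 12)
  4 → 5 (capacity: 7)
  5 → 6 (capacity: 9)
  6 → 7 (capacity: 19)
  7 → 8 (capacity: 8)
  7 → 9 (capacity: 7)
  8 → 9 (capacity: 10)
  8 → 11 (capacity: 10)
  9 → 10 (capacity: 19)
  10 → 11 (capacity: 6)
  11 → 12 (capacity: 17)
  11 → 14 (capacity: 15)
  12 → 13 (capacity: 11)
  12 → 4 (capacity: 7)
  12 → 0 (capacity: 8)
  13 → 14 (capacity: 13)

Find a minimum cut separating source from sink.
Min cut value = 9, edges: (5,6)

Min cut value: 9
Partition: S = [0, 1, 2, 3, 4, 5], T = [6, 7, 8, 9, 10, 11, 12, 13, 14]
Cut edges: (5,6)

By max-flow min-cut theorem, max flow = min cut = 9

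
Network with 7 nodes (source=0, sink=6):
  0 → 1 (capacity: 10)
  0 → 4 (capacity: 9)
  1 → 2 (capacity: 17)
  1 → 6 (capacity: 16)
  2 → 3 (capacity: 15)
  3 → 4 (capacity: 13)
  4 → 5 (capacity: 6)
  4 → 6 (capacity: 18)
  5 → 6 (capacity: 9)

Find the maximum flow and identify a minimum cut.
Max flow = 19, Min cut edges: (0,1), (0,4)

Maximum flow: 19
Minimum cut: (0,1), (0,4)
Partition: S = [0], T = [1, 2, 3, 4, 5, 6]

Max-flow min-cut theorem verified: both equal 19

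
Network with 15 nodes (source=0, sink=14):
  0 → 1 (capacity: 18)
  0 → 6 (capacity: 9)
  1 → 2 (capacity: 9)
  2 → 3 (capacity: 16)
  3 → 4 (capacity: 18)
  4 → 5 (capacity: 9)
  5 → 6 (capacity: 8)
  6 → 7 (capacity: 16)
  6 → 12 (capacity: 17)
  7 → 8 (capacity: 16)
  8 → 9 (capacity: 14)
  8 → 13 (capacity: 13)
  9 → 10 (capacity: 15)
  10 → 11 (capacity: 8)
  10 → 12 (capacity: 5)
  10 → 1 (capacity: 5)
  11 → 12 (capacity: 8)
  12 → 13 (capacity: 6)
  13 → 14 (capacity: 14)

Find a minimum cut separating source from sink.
Min cut value = 14, edges: (13,14)

Min cut value: 14
Partition: S = [0, 1, 2, 3, 4, 5, 6, 7, 8, 9, 10, 11, 12, 13], T = [14]
Cut edges: (13,14)

By max-flow min-cut theorem, max flow = min cut = 14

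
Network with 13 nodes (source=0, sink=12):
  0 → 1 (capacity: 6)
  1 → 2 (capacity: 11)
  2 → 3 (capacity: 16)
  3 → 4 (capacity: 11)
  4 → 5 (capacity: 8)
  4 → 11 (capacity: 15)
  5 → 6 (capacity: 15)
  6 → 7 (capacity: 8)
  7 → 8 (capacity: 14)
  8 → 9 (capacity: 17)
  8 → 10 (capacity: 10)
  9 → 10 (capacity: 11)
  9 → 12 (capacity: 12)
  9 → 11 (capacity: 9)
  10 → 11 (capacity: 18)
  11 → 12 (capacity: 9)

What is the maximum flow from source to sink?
Maximum flow = 6

Max flow: 6

Flow assignment:
  0 → 1: 6/6
  1 → 2: 6/11
  2 → 3: 6/16
  3 → 4: 6/11
  4 → 11: 6/15
  11 → 12: 6/9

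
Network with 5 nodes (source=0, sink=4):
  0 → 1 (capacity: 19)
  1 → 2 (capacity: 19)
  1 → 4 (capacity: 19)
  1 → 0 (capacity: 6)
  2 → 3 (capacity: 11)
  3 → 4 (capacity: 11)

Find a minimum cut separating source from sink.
Min cut value = 19, edges: (0,1)

Min cut value: 19
Partition: S = [0], T = [1, 2, 3, 4]
Cut edges: (0,1)

By max-flow min-cut theorem, max flow = min cut = 19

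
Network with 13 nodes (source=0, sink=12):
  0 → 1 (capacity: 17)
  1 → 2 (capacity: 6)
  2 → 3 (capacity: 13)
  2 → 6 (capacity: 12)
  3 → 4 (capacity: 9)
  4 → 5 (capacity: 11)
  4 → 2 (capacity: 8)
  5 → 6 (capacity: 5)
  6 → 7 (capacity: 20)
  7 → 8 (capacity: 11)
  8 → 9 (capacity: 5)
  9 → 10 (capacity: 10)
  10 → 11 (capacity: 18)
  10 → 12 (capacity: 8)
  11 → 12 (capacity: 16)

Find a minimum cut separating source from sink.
Min cut value = 5, edges: (8,9)

Min cut value: 5
Partition: S = [0, 1, 2, 3, 4, 5, 6, 7, 8], T = [9, 10, 11, 12]
Cut edges: (8,9)

By max-flow min-cut theorem, max flow = min cut = 5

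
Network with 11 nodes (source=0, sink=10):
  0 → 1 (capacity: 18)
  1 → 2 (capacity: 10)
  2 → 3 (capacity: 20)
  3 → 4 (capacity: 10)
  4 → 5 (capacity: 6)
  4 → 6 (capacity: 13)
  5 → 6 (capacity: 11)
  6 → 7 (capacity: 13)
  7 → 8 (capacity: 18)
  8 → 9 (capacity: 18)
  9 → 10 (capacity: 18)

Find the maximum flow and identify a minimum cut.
Max flow = 10, Min cut edges: (3,4)

Maximum flow: 10
Minimum cut: (3,4)
Partition: S = [0, 1, 2, 3], T = [4, 5, 6, 7, 8, 9, 10]

Max-flow min-cut theorem verified: both equal 10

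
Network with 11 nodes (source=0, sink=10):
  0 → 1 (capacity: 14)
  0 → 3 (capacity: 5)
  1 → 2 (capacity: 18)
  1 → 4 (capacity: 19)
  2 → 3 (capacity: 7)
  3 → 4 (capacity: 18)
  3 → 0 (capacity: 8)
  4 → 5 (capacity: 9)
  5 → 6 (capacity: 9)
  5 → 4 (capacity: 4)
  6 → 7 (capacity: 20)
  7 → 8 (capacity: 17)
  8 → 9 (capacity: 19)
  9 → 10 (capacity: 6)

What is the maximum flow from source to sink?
Maximum flow = 6

Max flow: 6

Flow assignment:
  0 → 1: 1/14
  0 → 3: 5/5
  1 → 4: 1/19
  3 → 4: 5/18
  4 → 5: 6/9
  5 → 6: 6/9
  6 → 7: 6/20
  7 → 8: 6/17
  8 → 9: 6/19
  9 → 10: 6/6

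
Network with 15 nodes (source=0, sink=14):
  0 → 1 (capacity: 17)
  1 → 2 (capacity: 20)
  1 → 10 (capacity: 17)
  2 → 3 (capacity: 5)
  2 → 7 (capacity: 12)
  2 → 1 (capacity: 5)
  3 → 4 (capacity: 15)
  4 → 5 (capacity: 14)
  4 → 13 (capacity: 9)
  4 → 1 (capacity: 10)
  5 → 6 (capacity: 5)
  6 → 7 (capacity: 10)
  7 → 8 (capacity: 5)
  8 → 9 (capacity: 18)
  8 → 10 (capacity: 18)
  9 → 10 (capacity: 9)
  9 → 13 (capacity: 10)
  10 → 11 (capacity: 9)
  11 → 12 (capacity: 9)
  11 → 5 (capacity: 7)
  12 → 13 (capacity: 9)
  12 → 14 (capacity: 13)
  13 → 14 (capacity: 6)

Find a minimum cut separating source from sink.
Min cut value = 15, edges: (11,12), (13,14)

Min cut value: 15
Partition: S = [0, 1, 2, 3, 4, 5, 6, 7, 8, 9, 10, 11, 13], T = [12, 14]
Cut edges: (11,12), (13,14)

By max-flow min-cut theorem, max flow = min cut = 15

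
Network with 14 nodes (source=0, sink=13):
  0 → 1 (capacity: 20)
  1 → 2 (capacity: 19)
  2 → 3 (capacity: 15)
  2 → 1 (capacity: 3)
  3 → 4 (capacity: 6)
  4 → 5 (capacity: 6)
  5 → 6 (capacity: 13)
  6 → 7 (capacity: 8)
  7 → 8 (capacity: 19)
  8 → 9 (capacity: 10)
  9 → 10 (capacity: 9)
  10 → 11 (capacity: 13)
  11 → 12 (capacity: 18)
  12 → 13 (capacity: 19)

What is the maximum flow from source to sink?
Maximum flow = 6

Max flow: 6

Flow assignment:
  0 → 1: 6/20
  1 → 2: 6/19
  2 → 3: 6/15
  3 → 4: 6/6
  4 → 5: 6/6
  5 → 6: 6/13
  6 → 7: 6/8
  7 → 8: 6/19
  8 → 9: 6/10
  9 → 10: 6/9
  10 → 11: 6/13
  11 → 12: 6/18
  12 → 13: 6/19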